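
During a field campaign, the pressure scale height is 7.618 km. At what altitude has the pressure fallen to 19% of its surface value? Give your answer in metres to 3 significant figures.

Set P/P₀ = exp(−z/H) = 0.19, so z = −H ln(0.19).
−ln(0.19) = 1.6607; z = 7618.0 × 1.6607 = 12651 m.

z ≈ 12700 m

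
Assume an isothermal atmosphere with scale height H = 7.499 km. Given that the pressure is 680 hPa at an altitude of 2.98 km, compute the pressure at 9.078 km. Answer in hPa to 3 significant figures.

P ≈ 302 hPa

Between two levels, P₂ = P₁ exp(−Δz/H) with Δz = z₂ − z₁.
Δz = 9078.0 − 2980.0 = 6098.0 m; Δz/H = 6098.0/7499.0 = 0.81318.
P₂ = 680 × exp(−0.81318) = 680 × 0.44345 = 301.55 hPa.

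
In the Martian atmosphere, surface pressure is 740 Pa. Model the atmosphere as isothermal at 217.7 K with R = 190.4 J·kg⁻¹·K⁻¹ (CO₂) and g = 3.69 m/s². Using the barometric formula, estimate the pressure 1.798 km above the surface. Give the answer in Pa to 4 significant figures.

P ≈ 630.5 Pa

Scale height: H = RT/g = 190.4 × 217.7 / 3.69 = 11233 m.
Barometric formula: P = P₀ exp(−z/H).
z/H = 1798.0/11233 = 0.16006; exp(−0.16006) = 0.85209.
P = 740 × 0.85209 = 630.55 Pa.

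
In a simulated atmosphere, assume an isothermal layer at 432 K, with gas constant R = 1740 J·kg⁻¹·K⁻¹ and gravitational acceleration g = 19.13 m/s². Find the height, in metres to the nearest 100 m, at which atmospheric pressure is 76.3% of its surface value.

z ≈ 10600 m

Scale height: H = RT/g = 1740 × 432 / 19.13 = 39293 m.
Set P/P₀ = exp(−z/H) = 0.763, so z = −H ln(0.763).
−ln(0.763) = 0.27050; z = 39293 × 0.27050 = 10629 m.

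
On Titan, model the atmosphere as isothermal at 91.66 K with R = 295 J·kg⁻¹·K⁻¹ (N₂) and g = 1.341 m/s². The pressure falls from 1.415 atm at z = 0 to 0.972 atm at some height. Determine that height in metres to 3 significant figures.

Scale height: H = RT/g = 295 × 91.66 / 1.341 = 20164 m.
Invert the barometric formula: z = H ln(P₀/P).
P₀/P = 1.415/0.972 = 1.4558; ln(1.4558) = 0.37556.
z = 20164 × 0.37556 = 7572.8 m.

z ≈ 7570 m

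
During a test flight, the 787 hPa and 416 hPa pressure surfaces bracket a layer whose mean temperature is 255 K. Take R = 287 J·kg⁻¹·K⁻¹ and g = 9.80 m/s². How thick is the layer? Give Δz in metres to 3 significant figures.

Hypsometric equation: Δz = (R T̄/g) ln(P₁/P₂).
R T̄/g = 287 × 255 / 9.80 = 7467.9 m.
ln(787/416) = ln(1.8918) = 0.63753.
Δz = 7467.9 × 0.63753 = 4761.0 m.

Δz ≈ 4760 m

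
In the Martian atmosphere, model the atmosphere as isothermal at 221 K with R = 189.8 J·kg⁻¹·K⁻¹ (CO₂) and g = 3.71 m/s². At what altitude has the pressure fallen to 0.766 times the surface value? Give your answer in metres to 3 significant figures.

z ≈ 3010 m

Scale height: H = RT/g = 189.8 × 221 / 3.71 = 11306 m.
Set P/P₀ = exp(−z/H) = 0.766, so z = −H ln(0.766).
−ln(0.766) = 0.26657; z = 11306 × 0.26657 = 3013.8 m.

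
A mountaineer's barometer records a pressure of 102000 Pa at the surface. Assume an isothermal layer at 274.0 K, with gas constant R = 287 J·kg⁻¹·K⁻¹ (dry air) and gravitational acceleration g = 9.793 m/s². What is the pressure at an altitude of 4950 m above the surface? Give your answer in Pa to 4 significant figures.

Scale height: H = RT/g = 287 × 274.0 / 9.793 = 8030.0 m.
Barometric formula: P = P₀ exp(−z/H).
z/H = 4950.0/8030.0 = 0.61644; exp(−0.61644) = 0.53986.
P = 102000 × 0.53986 = 55066 Pa.

P ≈ 55070 Pa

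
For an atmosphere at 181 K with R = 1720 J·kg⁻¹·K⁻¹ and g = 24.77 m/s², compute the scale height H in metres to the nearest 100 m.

The scale height of an isothermal atmosphere is H = RT/g.
H = 1720 × 181 / 24.77 = 311320/24.77 = 12568 m.

H ≈ 12600 m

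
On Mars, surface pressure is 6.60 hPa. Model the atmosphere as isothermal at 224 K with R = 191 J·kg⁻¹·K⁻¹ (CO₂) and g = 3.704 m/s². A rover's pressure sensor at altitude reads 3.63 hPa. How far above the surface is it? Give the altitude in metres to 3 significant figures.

Scale height: H = RT/g = 191 × 224 / 3.704 = 11551 m.
Invert the barometric formula: z = H ln(P₀/P).
P₀/P = 6.60/3.63 = 1.8182; ln(1.8182) = 0.59785.
z = 11551 × 0.59785 = 6905.8 m.

z ≈ 6910 m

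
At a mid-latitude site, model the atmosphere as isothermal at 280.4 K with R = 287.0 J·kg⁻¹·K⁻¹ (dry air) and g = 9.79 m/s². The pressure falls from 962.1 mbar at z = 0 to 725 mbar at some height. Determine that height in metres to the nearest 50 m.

z ≈ 2350 m

Scale height: H = RT/g = 287.0 × 280.4 / 9.79 = 8220.1 m.
Invert the barometric formula: z = H ln(P₀/P).
P₀/P = 962.1/725 = 1.3270; ln(1.3270) = 0.28292.
z = 8220.1 × 0.28292 = 2325.6 m.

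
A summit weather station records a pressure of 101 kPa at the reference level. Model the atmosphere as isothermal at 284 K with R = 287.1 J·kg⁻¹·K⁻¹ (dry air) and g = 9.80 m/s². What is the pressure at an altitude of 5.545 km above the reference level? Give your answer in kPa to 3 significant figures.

P ≈ 51.9 kPa

Scale height: H = RT/g = 287.1 × 284 / 9.80 = 8320.0 m.
Barometric formula: P = P₀ exp(−z/H).
z/H = 5545.0/8320.0 = 0.66647; exp(−0.66647) = 0.51352.
P = 101 × 0.51352 = 51.866 kPa.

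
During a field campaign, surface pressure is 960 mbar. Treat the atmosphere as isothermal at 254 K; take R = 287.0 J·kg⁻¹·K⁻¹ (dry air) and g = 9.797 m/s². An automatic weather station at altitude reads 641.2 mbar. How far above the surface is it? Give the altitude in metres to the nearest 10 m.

z ≈ 3000 m

Scale height: H = RT/g = 287.0 × 254 / 9.797 = 7440.8 m.
Invert the barometric formula: z = H ln(P₀/P).
P₀/P = 960/641.2 = 1.4972; ln(1.4972) = 0.40360.
z = 7440.8 × 0.40360 = 3003.1 m.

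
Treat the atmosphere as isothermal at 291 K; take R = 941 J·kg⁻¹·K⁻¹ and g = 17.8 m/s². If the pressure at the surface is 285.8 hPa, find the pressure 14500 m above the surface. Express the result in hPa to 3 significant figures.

Scale height: H = RT/g = 941 × 291 / 17.8 = 15384 m.
Barometric formula: P = P₀ exp(−z/H).
z/H = 14500/15384 = 0.94254; exp(−0.94254) = 0.38964.
P = 285.8 × 0.38964 = 111.36 hPa.

P ≈ 111 hPa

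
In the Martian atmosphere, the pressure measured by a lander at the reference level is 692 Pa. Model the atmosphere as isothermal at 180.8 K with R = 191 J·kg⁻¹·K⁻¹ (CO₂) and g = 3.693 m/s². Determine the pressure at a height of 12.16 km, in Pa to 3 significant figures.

Scale height: H = RT/g = 191 × 180.8 / 3.693 = 9350.9 m.
Barometric formula: P = P₀ exp(−z/H).
z/H = 12160/9350.9 = 1.3004; exp(−1.3004) = 0.27242.
P = 692 × 0.27242 = 188.51 Pa.

P ≈ 189 Pa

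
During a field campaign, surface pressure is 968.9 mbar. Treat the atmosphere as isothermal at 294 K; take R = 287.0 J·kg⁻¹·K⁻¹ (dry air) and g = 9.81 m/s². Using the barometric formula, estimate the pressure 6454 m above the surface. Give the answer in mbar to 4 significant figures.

P ≈ 457.5 mbar

Scale height: H = RT/g = 287.0 × 294 / 9.81 = 8601.2 m.
Barometric formula: P = P₀ exp(−z/H).
z/H = 6454.0/8601.2 = 0.75036; exp(−0.75036) = 0.47220.
P = 968.9 × 0.47220 = 457.51 mbar.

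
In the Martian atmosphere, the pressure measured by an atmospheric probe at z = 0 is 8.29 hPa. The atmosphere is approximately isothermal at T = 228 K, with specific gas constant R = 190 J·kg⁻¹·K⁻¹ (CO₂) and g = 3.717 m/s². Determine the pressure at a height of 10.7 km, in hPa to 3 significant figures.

Scale height: H = RT/g = 190 × 228 / 3.717 = 11655 m.
Barometric formula: P = P₀ exp(−z/H).
z/H = 10700/11655 = 0.91806; exp(−0.91806) = 0.39929.
P = 8.29 × 0.39929 = 3.3101 hPa.

P ≈ 3.31 hPa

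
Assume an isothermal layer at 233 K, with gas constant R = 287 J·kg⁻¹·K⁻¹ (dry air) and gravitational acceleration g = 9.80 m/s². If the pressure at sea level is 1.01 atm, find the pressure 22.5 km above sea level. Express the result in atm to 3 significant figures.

Scale height: H = RT/g = 287 × 233 / 9.80 = 6823.6 m.
Barometric formula: P = P₀ exp(−z/H).
z/H = 22500/6823.6 = 3.2974; exp(−3.2974) = 0.036979.
P = 1.01 × 0.036979 = 0.037349 atm.

P ≈ 0.0373 atm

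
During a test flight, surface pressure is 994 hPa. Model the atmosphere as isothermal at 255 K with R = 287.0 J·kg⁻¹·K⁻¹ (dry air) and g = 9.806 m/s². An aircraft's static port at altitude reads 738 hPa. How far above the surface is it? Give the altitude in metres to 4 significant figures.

z ≈ 2223 m

Scale height: H = RT/g = 287.0 × 255 / 9.806 = 7463.3 m.
Invert the barometric formula: z = H ln(P₀/P).
P₀/P = 994/738 = 1.3469; ln(1.3469) = 0.29781.
z = 7463.3 × 0.29781 = 2222.6 m.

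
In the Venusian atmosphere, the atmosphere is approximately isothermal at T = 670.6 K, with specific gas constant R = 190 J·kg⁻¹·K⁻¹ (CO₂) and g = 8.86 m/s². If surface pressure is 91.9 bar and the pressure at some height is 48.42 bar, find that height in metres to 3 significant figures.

z ≈ 9220 m

Scale height: H = RT/g = 190 × 670.6 / 8.86 = 14381 m.
Invert the barometric formula: z = H ln(P₀/P).
P₀/P = 91.9/48.42 = 1.8980; ln(1.8980) = 0.64080.
z = 14381 × 0.64080 = 9215.3 m.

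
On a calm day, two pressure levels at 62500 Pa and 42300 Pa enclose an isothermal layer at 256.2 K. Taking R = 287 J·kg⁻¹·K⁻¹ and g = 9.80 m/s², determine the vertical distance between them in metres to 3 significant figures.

Δz ≈ 2930 m

Hypsometric equation: Δz = (R T̄/g) ln(P₁/P₂).
R T̄/g = 287 × 256.2 / 9.80 = 7503.0 m.
ln(62500/42300) = ln(1.4775) = 0.39035.
Δz = 7503.0 × 0.39035 = 2928.8 m.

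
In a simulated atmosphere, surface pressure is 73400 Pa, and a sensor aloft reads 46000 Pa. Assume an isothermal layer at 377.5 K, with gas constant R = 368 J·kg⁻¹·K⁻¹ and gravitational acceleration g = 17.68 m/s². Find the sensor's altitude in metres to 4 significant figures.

z ≈ 3672 m

Scale height: H = RT/g = 368 × 377.5 / 17.68 = 7857.5 m.
Invert the barometric formula: z = H ln(P₀/P).
P₀/P = 73400/46000 = 1.5957; ln(1.5957) = 0.46731.
z = 7857.5 × 0.46731 = 3671.9 m.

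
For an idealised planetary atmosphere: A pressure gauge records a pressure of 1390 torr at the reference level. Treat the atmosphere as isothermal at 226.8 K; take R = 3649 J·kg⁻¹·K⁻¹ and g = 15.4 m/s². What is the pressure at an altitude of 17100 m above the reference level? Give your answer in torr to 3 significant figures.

P ≈ 1010 torr

Scale height: H = RT/g = 3649 × 226.8 / 15.4 = 53740 m.
Barometric formula: P = P₀ exp(−z/H).
z/H = 17100/53740 = 0.31820; exp(−0.31820) = 0.72746.
P = 1390 × 0.72746 = 1011.2 torr.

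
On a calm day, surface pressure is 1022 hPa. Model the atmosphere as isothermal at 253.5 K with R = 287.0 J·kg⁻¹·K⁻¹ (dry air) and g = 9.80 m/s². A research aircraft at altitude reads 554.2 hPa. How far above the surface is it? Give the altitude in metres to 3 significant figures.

Scale height: H = RT/g = 287.0 × 253.5 / 9.80 = 7423.9 m.
Invert the barometric formula: z = H ln(P₀/P).
P₀/P = 1022/554.2 = 1.8441; ln(1.8441) = 0.61199.
z = 7423.9 × 0.61199 = 4543.4 m.

z ≈ 4540 m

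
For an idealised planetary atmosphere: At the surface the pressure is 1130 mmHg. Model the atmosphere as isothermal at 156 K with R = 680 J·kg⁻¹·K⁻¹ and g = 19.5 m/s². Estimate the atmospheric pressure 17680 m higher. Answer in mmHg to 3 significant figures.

Scale height: H = RT/g = 680 × 156 / 19.5 = 5440.0 m.
Barometric formula: P = P₀ exp(−z/H).
z/H = 17680/5440.0 = 3.2500; exp(−3.2500) = 0.038774.
P = 1130 × 0.038774 = 43.815 mmHg.

P ≈ 43.8 mmHg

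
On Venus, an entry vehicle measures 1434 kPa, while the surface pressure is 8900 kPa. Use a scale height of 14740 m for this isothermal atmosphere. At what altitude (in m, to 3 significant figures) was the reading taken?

Invert the barometric formula: z = H ln(P₀/P).
P₀/P = 8900/1434 = 6.2064; ln(6.2064) = 1.8256.
z = 14740 × 1.8256 = 26909 m.

z ≈ 26900 m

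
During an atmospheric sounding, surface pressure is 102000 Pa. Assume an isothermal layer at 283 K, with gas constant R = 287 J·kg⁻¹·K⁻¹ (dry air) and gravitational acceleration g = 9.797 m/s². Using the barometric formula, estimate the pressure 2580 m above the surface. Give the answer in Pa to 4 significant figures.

Scale height: H = RT/g = 287 × 283 / 9.797 = 8290.4 m.
Barometric formula: P = P₀ exp(−z/H).
z/H = 2580.0/8290.4 = 0.31120; exp(−0.31120) = 0.73257.
P = 102000 × 0.73257 = 74722 Pa.

P ≈ 74720 Pa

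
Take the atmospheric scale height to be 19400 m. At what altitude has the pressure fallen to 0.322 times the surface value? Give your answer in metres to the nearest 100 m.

z ≈ 22000 m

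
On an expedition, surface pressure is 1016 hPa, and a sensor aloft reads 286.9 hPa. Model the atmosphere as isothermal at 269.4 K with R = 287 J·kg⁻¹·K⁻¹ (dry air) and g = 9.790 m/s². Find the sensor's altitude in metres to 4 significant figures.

z ≈ 9987 m

Scale height: H = RT/g = 287 × 269.4 / 9.790 = 7897.6 m.
Invert the barometric formula: z = H ln(P₀/P).
P₀/P = 1016/286.9 = 3.5413; ln(3.5413) = 1.2645.
z = 7897.6 × 1.2645 = 9986.5 m.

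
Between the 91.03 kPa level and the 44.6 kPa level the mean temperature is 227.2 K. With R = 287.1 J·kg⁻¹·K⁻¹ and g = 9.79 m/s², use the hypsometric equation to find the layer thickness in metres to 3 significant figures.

Hypsometric equation: Δz = (R T̄/g) ln(P₁/P₂).
R T̄/g = 287.1 × 227.2 / 9.79 = 6662.8 m.
ln(91.03/44.6) = ln(2.0410) = 0.71344.
Δz = 6662.8 × 0.71344 = 4753.5 m.

Δz ≈ 4750 m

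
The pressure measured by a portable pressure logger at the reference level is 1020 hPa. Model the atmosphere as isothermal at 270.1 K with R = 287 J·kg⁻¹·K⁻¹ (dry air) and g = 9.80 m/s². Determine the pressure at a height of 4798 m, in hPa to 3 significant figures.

P ≈ 556 hPa

Scale height: H = RT/g = 287 × 270.1 / 9.80 = 7910.1 m.
Barometric formula: P = P₀ exp(−z/H).
z/H = 4798.0/7910.1 = 0.60657; exp(−0.60657) = 0.54522.
P = 1020 × 0.54522 = 556.12 hPa.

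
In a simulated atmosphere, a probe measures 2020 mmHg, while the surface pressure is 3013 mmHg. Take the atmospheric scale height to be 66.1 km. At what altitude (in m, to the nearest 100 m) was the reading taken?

z ≈ 26400 m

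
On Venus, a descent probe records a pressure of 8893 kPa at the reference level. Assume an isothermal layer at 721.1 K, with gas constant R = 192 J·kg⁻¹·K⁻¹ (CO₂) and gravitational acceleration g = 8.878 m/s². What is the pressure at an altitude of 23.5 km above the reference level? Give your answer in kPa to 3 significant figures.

Scale height: H = RT/g = 192 × 721.1 / 8.878 = 15595 m.
Barometric formula: P = P₀ exp(−z/H).
z/H = 23500/15595 = 1.5069; exp(−1.5069) = 0.22160.
P = 8893 × 0.22160 = 1970.7 kPa.

P ≈ 1970 kPa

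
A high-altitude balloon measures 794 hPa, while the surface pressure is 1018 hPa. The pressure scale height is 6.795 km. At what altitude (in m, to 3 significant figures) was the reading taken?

z ≈ 1690 m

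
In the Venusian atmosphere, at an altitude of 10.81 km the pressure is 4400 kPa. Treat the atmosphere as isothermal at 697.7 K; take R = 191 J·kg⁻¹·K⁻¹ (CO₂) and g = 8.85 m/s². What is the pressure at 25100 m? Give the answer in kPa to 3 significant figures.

Scale height: H = RT/g = 191 × 697.7 / 8.85 = 15058 m.
Between two levels, P₂ = P₁ exp(−Δz/H) with Δz = z₂ − z₁.
Δz = 25100 − 10810 = 14290 m; Δz/H = 14290/15058 = 0.94900.
P₂ = 4400 × exp(−0.94900) = 4400 × 0.38713 = 1703.4 kPa.

P ≈ 1700 kPa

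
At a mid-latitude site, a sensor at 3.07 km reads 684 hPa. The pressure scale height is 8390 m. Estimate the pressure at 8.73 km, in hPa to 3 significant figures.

P ≈ 348 hPa

Between two levels, P₂ = P₁ exp(−Δz/H) with Δz = z₂ − z₁.
Δz = 8730.0 − 3070.0 = 5660.0 m; Δz/H = 5660.0/8390.0 = 0.67461.
P₂ = 684 × exp(−0.67461) = 684 × 0.50936 = 348.40 hPa.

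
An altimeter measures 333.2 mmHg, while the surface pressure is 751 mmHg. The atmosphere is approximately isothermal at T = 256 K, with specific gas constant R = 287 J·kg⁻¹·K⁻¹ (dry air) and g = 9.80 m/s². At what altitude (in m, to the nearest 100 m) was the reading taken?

z ≈ 6100 m

Scale height: H = RT/g = 287 × 256 / 9.80 = 7497.1 m.
Invert the barometric formula: z = H ln(P₀/P).
P₀/P = 751/333.2 = 2.2539; ln(2.2539) = 0.81266.
z = 7497.1 × 0.81266 = 6092.6 m.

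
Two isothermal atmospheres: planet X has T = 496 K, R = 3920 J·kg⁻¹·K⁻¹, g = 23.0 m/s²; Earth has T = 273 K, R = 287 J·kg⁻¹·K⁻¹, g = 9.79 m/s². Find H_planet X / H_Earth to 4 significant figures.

H_planet X/H_Earth ≈ 10.56

H = RT/g for each body.
H_planet X = 3920 × 496 / 23.0 = 84536 m.
H_Earth = 287 × 273 / 9.79 = 8003.2 m.
H_planet X/H_Earth = 84536/8003.2 = 10.563.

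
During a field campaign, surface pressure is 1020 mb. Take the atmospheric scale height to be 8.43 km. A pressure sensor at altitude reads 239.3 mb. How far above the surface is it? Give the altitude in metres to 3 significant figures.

z ≈ 12200 m

Invert the barometric formula: z = H ln(P₀/P).
P₀/P = 1020/239.3 = 4.2624; ln(4.2624) = 1.4498.
z = 8430.0 × 1.4498 = 12222 m.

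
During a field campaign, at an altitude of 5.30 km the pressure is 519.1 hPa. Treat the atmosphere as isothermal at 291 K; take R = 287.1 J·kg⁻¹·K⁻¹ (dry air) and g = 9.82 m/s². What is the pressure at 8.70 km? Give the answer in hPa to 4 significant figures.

P ≈ 348.1 hPa

Scale height: H = RT/g = 287.1 × 291 / 9.82 = 8507.7 m.
Between two levels, P₂ = P₁ exp(−Δz/H) with Δz = z₂ − z₁.
Δz = 8700.0 − 5300.0 = 3400.0 m; Δz/H = 3400.0/8507.7 = 0.39964.
P₂ = 519.1 × exp(−0.39964) = 519.1 × 0.67056 = 348.09 hPa.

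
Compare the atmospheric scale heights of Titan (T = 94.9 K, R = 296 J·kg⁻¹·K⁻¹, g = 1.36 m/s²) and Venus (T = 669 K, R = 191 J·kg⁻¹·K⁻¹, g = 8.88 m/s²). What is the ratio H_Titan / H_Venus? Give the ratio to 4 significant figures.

H_Titan/H_Venus ≈ 1.435

H = RT/g for each body.
H_Titan = 296 × 94.9 / 1.36 = 20655 m.
H_Venus = 191 × 669 / 8.88 = 14390 m.
H_Titan/H_Venus = 20655/14390 = 1.4354.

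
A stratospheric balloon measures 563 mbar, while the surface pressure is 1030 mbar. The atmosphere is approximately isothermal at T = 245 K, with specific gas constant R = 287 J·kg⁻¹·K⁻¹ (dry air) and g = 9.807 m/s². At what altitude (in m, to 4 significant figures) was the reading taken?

z ≈ 4331 m

Scale height: H = RT/g = 287 × 245 / 9.807 = 7169.9 m.
Invert the barometric formula: z = H ln(P₀/P).
P₀/P = 1030/563 = 1.8295; ln(1.8295) = 0.60404.
z = 7169.9 × 0.60404 = 4330.9 m.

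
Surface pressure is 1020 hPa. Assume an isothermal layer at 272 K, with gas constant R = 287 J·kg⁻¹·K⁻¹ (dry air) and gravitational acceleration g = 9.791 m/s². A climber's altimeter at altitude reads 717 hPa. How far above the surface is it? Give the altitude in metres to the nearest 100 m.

Scale height: H = RT/g = 287 × 272 / 9.791 = 7973.0 m.
Invert the barometric formula: z = H ln(P₀/P).
P₀/P = 1020/717 = 1.4226; ln(1.4226) = 0.35249.
z = 7973.0 × 0.35249 = 2810.4 m.

z ≈ 2800 m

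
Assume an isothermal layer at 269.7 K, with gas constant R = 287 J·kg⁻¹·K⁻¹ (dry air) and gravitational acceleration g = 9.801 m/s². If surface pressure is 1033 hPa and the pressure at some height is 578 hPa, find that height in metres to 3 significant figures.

Scale height: H = RT/g = 287 × 269.7 / 9.801 = 7897.6 m.
Invert the barometric formula: z = H ln(P₀/P).
P₀/P = 1033/578 = 1.7872; ln(1.7872) = 0.58065.
z = 7897.6 × 0.58065 = 4585.7 m.

z ≈ 4590 m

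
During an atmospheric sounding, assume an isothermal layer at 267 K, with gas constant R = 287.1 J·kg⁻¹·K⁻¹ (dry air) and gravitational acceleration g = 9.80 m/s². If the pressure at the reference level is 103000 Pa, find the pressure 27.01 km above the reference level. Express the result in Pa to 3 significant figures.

P ≈ 3260 Pa

Scale height: H = RT/g = 287.1 × 267 / 9.80 = 7822.0 m.
Barometric formula: P = P₀ exp(−z/H).
z/H = 27010/7822.0 = 3.4531; exp(−3.4531) = 0.031647.
P = 103000 × 0.031647 = 3259.6 Pa.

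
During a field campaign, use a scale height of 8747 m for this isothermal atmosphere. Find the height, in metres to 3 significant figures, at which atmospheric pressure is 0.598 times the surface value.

Set P/P₀ = exp(−z/H) = 0.598, so z = −H ln(0.598).
−ln(0.598) = 0.51416; z = 8747.0 × 0.51416 = 4497.4 m.

z ≈ 4500 m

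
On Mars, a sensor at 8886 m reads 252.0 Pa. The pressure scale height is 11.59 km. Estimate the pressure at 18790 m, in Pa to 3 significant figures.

Between two levels, P₂ = P₁ exp(−Δz/H) with Δz = z₂ − z₁.
Δz = 18790 − 8886.0 = 9904.0 m; Δz/H = 9904.0/11590 = 0.85453.
P₂ = 252.0 × exp(−0.85453) = 252.0 × 0.42548 = 107.22 Pa.

P ≈ 107 Pa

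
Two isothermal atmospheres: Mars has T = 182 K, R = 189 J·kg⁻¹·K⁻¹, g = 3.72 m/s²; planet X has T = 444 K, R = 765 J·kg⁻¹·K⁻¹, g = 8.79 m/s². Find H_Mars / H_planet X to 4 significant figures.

H_Mars/H_planet X ≈ 0.2393

H = RT/g for each body.
H_Mars = 189 × 182 / 3.72 = 9246.8 m.
H_planet X = 765 × 444 / 8.79 = 38642 m.
H_Mars/H_planet X = 9246.8/38642 = 0.23929.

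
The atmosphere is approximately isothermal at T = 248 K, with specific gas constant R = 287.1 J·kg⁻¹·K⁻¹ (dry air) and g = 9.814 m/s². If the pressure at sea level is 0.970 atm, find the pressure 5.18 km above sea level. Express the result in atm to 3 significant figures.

Scale height: H = RT/g = 287.1 × 248 / 9.814 = 7255.0 m.
Barometric formula: P = P₀ exp(−z/H).
z/H = 5180.0/7255.0 = 0.71399; exp(−0.71399) = 0.48969.
P = 0.970 × 0.48969 = 0.47500 atm.

P ≈ 0.475 atm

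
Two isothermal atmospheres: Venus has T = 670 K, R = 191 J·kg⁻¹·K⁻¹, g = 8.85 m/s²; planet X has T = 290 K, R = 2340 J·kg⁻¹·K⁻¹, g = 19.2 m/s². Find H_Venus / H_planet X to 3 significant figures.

H_Venus/H_planet X ≈ 0.409

H = RT/g for each body.
H_Venus = 191 × 670 / 8.85 = 14460 m.
H_planet X = 2340 × 290 / 19.2 = 35344 m.
H_Venus/H_planet X = 14460/35344 = 0.40912.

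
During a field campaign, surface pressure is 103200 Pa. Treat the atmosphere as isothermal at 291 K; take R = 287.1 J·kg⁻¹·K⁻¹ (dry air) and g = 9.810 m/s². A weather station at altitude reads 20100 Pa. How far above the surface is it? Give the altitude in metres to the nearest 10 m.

Scale height: H = RT/g = 287.1 × 291 / 9.810 = 8516.4 m.
Invert the barometric formula: z = H ln(P₀/P).
P₀/P = 103200/20100 = 5.1343; ln(5.1343) = 1.6359.
z = 8516.4 × 1.6359 = 13932 m.

z ≈ 13930 m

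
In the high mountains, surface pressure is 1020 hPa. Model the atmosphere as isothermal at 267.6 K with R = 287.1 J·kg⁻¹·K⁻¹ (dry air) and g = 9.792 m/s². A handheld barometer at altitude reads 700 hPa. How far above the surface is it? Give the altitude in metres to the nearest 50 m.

Scale height: H = RT/g = 287.1 × 267.6 / 9.792 = 7846.0 m.
Invert the barometric formula: z = H ln(P₀/P).
P₀/P = 1020/700 = 1.4571; ln(1.4571) = 0.37645.
z = 7846.0 × 0.37645 = 2953.6 m.

z ≈ 2950 m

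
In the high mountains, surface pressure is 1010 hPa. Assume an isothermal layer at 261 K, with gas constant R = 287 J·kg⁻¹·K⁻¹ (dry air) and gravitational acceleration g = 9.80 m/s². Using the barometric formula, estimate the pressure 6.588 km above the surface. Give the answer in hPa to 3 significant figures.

Scale height: H = RT/g = 287 × 261 / 9.80 = 7643.6 m.
Barometric formula: P = P₀ exp(−z/H).
z/H = 6588.0/7643.6 = 0.86190; exp(−0.86190) = 0.42236.
P = 1010 × 0.42236 = 426.58 hPa.

P ≈ 427 hPa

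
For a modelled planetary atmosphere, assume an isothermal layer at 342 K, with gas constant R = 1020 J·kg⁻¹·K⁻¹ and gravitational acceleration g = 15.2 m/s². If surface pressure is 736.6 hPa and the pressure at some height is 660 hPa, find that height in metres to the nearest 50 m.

z ≈ 2500 m

Scale height: H = RT/g = 1020 × 342 / 15.2 = 22950 m.
Invert the barometric formula: z = H ln(P₀/P).
P₀/P = 736.6/660 = 1.1161; ln(1.1161) = 0.10984.
z = 22950 × 0.10984 = 2520.8 m.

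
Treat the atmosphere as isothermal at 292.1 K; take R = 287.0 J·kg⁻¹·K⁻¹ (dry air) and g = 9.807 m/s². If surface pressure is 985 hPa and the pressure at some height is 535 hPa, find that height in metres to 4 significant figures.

z ≈ 5218 m

Scale height: H = RT/g = 287.0 × 292.1 / 9.807 = 8548.3 m.
Invert the barometric formula: z = H ln(P₀/P).
P₀/P = 985/535 = 1.8411; ln(1.8411) = 0.61036.
z = 8548.3 × 0.61036 = 5217.5 m.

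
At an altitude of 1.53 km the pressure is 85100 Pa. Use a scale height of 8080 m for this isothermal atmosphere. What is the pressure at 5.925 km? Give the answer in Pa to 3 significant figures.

P ≈ 49400 Pa

Between two levels, P₂ = P₁ exp(−Δz/H) with Δz = z₂ − z₁.
Δz = 5925.0 − 1530.0 = 4395.0 m; Δz/H = 4395.0/8080.0 = 0.54394.
P₂ = 85100 × exp(−0.54394) = 85100 × 0.58046 = 49397 Pa.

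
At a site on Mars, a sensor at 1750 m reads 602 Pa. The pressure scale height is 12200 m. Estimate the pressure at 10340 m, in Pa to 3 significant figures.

Between two levels, P₂ = P₁ exp(−Δz/H) with Δz = z₂ − z₁.
Δz = 10340 − 1750.0 = 8590.0 m; Δz/H = 8590.0/12200 = 0.70410.
P₂ = 602 × exp(−0.70410) = 602 × 0.49455 = 297.72 Pa.

P ≈ 298 Pa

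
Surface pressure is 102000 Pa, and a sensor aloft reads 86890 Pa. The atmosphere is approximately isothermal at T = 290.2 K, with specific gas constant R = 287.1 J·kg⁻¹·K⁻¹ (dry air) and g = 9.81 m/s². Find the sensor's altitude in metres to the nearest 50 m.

z ≈ 1350 m

Scale height: H = RT/g = 287.1 × 290.2 / 9.81 = 8493.0 m.
Invert the barometric formula: z = H ln(P₀/P).
P₀/P = 102000/86890 = 1.1739; ln(1.1739) = 0.16033.
z = 8493.0 × 0.16033 = 1361.7 m.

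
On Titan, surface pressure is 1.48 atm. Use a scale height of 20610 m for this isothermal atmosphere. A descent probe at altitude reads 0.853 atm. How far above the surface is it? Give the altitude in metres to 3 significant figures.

z ≈ 11400 m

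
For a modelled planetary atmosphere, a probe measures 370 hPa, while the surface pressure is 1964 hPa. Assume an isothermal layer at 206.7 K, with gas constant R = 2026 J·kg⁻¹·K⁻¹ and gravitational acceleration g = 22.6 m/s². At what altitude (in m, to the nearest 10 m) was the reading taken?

Scale height: H = RT/g = 2026 × 206.7 / 22.6 = 18530 m.
Invert the barometric formula: z = H ln(P₀/P).
P₀/P = 1964/370 = 5.3081; ln(5.3081) = 1.6692.
z = 18530 × 1.6692 = 30930 m.

z ≈ 30930 m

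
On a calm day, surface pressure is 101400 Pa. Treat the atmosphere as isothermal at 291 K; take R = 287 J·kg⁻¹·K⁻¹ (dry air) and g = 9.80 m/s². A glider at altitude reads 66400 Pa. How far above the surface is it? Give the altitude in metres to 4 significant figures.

Scale height: H = RT/g = 287 × 291 / 9.80 = 8522.1 m.
Invert the barometric formula: z = H ln(P₀/P).
P₀/P = 101400/66400 = 1.5271; ln(1.5271) = 0.42337.
z = 8522.1 × 0.42337 = 3608.0 m.

z ≈ 3608 m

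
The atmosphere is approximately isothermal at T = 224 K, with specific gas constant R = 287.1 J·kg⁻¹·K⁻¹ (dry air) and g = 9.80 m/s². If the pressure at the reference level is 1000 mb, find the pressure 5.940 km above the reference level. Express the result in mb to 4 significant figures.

P ≈ 404.5 mb

Scale height: H = RT/g = 287.1 × 224 / 9.80 = 6562.3 m.
Barometric formula: P = P₀ exp(−z/H).
z/H = 5940.0/6562.3 = 0.90517; exp(−0.90517) = 0.40447.
P = 1000 × 0.40447 = 404.47 mb.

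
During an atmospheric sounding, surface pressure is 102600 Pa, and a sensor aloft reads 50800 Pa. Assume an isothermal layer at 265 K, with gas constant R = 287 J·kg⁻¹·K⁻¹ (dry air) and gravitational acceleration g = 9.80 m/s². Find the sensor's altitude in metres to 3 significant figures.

z ≈ 5460 m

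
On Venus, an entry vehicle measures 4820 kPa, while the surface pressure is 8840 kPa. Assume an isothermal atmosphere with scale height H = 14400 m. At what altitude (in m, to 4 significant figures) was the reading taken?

z ≈ 8734 m

Invert the barometric formula: z = H ln(P₀/P).
P₀/P = 8840/4820 = 1.8340; ln(1.8340) = 0.60650.
z = 14400 × 0.60650 = 8733.6 m.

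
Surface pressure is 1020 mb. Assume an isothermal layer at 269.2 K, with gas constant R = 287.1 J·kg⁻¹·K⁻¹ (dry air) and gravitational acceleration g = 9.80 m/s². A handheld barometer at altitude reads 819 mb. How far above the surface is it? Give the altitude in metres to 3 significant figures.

Scale height: H = RT/g = 287.1 × 269.2 / 9.80 = 7886.5 m.
Invert the barometric formula: z = H ln(P₀/P).
P₀/P = 1020/819 = 1.2454; ln(1.2454) = 0.21946.
z = 7886.5 × 0.21946 = 1730.8 m.

z ≈ 1730 m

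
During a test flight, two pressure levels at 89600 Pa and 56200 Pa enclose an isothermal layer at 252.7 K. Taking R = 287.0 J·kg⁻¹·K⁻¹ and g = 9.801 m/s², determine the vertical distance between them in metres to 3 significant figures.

Δz ≈ 3450 m

Hypsometric equation: Δz = (R T̄/g) ln(P₁/P₂).
R T̄/g = 287.0 × 252.7 / 9.801 = 7399.7 m.
ln(89600/56200) = ln(1.5943) = 0.46643.
Δz = 7399.7 × 0.46643 = 3451.4 m.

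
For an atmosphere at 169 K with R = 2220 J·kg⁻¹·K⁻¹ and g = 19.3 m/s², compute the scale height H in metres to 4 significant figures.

H ≈ 19440 m

The scale height of an isothermal atmosphere is H = RT/g.
H = 2220 × 169 / 19.3 = 375180/19.3 = 19439 m.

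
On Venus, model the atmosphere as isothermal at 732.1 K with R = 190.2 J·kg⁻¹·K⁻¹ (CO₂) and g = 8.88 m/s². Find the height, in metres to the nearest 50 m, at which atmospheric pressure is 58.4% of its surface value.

Scale height: H = RT/g = 190.2 × 732.1 / 8.88 = 15681 m.
Set P/P₀ = exp(−z/H) = 0.584, so z = −H ln(0.584).
−ln(0.584) = 0.53785; z = 15681 × 0.53785 = 8434.0 m.

z ≈ 8450 m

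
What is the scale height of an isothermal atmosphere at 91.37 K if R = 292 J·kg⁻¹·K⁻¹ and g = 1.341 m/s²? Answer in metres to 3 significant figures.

The scale height of an isothermal atmosphere is H = RT/g.
H = 292 × 91.37 / 1.341 = 26680/1.341 = 19896 m.

H ≈ 19900 m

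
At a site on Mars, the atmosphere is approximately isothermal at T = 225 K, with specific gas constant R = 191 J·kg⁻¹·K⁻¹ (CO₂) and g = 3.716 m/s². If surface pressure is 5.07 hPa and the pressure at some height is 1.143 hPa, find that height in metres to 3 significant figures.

z ≈ 17200 m

Scale height: H = RT/g = 191 × 225 / 3.716 = 11565 m.
Invert the barometric formula: z = H ln(P₀/P).
P₀/P = 5.07/1.143 = 4.4357; ln(4.4357) = 1.4897.
z = 11565 × 1.4897 = 17228 m.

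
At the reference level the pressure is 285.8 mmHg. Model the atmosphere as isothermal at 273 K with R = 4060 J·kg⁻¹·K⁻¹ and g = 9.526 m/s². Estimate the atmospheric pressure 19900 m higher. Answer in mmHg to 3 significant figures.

P ≈ 241 mmHg

Scale height: H = RT/g = 4060 × 273 / 9.526 = 116350 m.
Barometric formula: P = P₀ exp(−z/H).
z/H = 19900/116350 = 0.17104; exp(−0.17104) = 0.84279.
P = 285.8 × 0.84279 = 240.87 mmHg.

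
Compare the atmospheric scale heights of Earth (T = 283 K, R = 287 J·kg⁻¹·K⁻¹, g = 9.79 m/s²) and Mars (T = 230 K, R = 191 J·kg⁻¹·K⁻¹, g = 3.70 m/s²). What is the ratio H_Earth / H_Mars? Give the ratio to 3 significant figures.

H_Earth/H_Mars ≈ 0.699

H = RT/g for each body.
H_Earth = 287 × 283 / 9.79 = 8296.3 m.
H_Mars = 191 × 230 / 3.70 = 11873 m.
H_Earth/H_Mars = 8296.3/11873 = 0.69875.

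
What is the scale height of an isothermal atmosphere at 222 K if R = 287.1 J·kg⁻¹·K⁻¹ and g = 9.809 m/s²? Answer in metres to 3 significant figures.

H ≈ 6500 m

The scale height of an isothermal atmosphere is H = RT/g.
H = 287.1 × 222 / 9.809 = 63736/9.809 = 6497.7 m.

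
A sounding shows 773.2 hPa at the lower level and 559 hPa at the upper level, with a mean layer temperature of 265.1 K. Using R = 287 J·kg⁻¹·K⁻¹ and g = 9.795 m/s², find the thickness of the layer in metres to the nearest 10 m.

Δz ≈ 2520 m

Hypsometric equation: Δz = (R T̄/g) ln(P₁/P₂).
R T̄/g = 287 × 265.1 / 9.795 = 7767.6 m.
ln(773.2/559) = ln(1.3832) = 0.32440.
Δz = 7767.6 × 0.32440 = 2519.8 m.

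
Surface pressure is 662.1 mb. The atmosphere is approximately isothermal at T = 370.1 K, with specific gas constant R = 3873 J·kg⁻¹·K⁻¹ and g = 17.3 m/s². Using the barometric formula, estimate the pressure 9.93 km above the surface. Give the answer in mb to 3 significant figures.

Scale height: H = RT/g = 3873 × 370.1 / 17.3 = 82855 m.
Barometric formula: P = P₀ exp(−z/H).
z/H = 9930.0/82855 = 0.11985; exp(−0.11985) = 0.88705.
P = 662.1 × 0.88705 = 587.32 mb.

P ≈ 587 mb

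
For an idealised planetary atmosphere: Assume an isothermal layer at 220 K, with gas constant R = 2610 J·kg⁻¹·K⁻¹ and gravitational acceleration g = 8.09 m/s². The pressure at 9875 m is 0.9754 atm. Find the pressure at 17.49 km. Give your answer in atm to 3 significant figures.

P ≈ 0.876 atm

Scale height: H = RT/g = 2610 × 220 / 8.09 = 70977 m.
Between two levels, P₂ = P₁ exp(−Δz/H) with Δz = z₂ − z₁.
Δz = 17490 − 9875.0 = 7615.0 m; Δz/H = 7615.0/70977 = 0.10729.
P₂ = 0.9754 × exp(−0.10729) = 0.9754 × 0.89827 = 0.87617 atm.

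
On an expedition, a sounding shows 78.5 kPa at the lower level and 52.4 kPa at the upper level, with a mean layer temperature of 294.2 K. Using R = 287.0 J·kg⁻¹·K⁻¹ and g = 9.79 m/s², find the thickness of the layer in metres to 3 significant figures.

Hypsometric equation: Δz = (R T̄/g) ln(P₁/P₂).
R T̄/g = 287.0 × 294.2 / 9.79 = 8624.7 m.
ln(78.5/52.4) = ln(1.4981) = 0.40420.
Δz = 8624.7 × 0.40420 = 3486.1 m.

Δz ≈ 3490 m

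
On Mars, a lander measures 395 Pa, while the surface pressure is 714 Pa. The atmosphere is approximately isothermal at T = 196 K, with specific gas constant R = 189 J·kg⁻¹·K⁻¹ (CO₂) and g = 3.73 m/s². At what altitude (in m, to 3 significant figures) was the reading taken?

z ≈ 5880 m

Scale height: H = RT/g = 189 × 196 / 3.73 = 9931.4 m.
Invert the barometric formula: z = H ln(P₀/P).
P₀/P = 714/395 = 1.8076; ln(1.8076) = 0.59200.
z = 9931.4 × 0.59200 = 5879.4 m.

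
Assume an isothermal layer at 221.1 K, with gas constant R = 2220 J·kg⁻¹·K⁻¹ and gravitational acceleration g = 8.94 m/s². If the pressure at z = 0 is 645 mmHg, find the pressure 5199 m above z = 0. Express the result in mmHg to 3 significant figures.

P ≈ 587 mmHg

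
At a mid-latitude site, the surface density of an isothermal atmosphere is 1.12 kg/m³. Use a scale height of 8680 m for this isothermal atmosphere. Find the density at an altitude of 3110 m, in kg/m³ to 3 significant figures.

ρ ≈ 0.783 kg/m³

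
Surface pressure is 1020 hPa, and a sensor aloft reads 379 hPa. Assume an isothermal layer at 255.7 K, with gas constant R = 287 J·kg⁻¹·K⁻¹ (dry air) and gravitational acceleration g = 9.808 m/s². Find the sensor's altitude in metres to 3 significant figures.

z ≈ 7410 m

Scale height: H = RT/g = 287 × 255.7 / 9.808 = 7482.2 m.
Invert the barometric formula: z = H ln(P₀/P).
P₀/P = 1020/379 = 2.6913; ln(2.6913) = 0.99002.
z = 7482.2 × 0.99002 = 7407.5 m.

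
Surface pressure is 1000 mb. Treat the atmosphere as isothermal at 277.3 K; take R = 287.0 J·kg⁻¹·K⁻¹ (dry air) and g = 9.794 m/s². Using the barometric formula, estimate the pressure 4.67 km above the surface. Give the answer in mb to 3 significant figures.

P ≈ 563 mb

Scale height: H = RT/g = 287.0 × 277.3 / 9.794 = 8125.9 m.
Barometric formula: P = P₀ exp(−z/H).
z/H = 4670.0/8125.9 = 0.57471; exp(−0.57471) = 0.56287.
P = 1000 × 0.56287 = 562.87 mb.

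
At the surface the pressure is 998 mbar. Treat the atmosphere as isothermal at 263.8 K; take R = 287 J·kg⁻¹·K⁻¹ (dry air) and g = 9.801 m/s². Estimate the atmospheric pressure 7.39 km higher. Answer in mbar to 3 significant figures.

Scale height: H = RT/g = 287 × 263.8 / 9.801 = 7724.8 m.
Barometric formula: P = P₀ exp(−z/H).
z/H = 7390.0/7724.8 = 0.95666; exp(−0.95666) = 0.38417.
P = 998 × 0.38417 = 383.40 mbar.

P ≈ 383 mbar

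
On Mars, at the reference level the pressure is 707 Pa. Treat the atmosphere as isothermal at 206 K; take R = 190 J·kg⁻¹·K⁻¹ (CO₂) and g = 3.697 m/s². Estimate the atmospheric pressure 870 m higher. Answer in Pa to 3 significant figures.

P ≈ 651 Pa

Scale height: H = RT/g = 190 × 206 / 3.697 = 10587 m.
Barometric formula: P = P₀ exp(−z/H).
z/H = 870.00/10587 = 0.082176; exp(−0.082176) = 0.92111.
P = 707 × 0.92111 = 651.22 Pa.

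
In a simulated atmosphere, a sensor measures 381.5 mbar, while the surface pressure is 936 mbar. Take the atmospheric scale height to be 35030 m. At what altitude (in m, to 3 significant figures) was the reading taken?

Invert the barometric formula: z = H ln(P₀/P).
P₀/P = 936/381.5 = 2.4535; ln(2.4535) = 0.89752.
z = 35030 × 0.89752 = 31440 m.

z ≈ 31400 m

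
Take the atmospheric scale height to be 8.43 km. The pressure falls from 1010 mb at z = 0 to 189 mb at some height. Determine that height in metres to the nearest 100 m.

z ≈ 14100 m

Invert the barometric formula: z = H ln(P₀/P).
P₀/P = 1010/189 = 5.3439; ln(5.3439) = 1.6760.
z = 8430.0 × 1.6760 = 14129 m.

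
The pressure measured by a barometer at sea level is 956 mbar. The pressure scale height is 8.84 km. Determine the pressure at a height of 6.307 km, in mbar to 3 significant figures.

P ≈ 468 mbar

Barometric formula: P = P₀ exp(−z/H).
z/H = 6307.0/8840.0 = 0.71346; exp(−0.71346) = 0.48995.
P = 956 × 0.48995 = 468.39 mbar.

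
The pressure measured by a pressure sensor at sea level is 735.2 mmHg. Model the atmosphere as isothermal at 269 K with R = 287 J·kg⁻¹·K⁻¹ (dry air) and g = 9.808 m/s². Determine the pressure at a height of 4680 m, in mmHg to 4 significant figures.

Scale height: H = RT/g = 287 × 269 / 9.808 = 7871.4 m.
Barometric formula: P = P₀ exp(−z/H).
z/H = 4680.0/7871.4 = 0.59456; exp(−0.59456) = 0.55181.
P = 735.2 × 0.55181 = 405.69 mmHg.

P ≈ 405.7 mmHg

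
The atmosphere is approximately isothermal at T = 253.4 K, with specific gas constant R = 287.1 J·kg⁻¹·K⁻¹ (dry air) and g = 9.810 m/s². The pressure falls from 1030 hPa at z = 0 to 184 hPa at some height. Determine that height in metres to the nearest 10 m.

z ≈ 12770 m

Scale height: H = RT/g = 287.1 × 253.4 / 9.810 = 7416.0 m.
Invert the barometric formula: z = H ln(P₀/P).
P₀/P = 1030/184 = 5.5978; ln(5.5978) = 1.7224.
z = 7416.0 × 1.7224 = 12773 m.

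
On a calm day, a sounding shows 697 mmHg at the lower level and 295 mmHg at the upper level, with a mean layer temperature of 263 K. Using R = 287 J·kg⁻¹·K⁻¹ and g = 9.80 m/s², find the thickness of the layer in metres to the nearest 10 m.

Δz ≈ 6620 m

Hypsometric equation: Δz = (R T̄/g) ln(P₁/P₂).
R T̄/g = 287 × 263 / 9.80 = 7702.1 m.
ln(697/295) = ln(2.3627) = 0.85981.
Δz = 7702.1 × 0.85981 = 6622.3 m.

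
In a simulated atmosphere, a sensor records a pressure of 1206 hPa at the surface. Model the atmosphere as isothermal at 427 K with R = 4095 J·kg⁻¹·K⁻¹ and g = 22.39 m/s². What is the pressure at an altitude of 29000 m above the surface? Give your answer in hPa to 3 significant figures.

Scale height: H = RT/g = 4095 × 427 / 22.39 = 78096 m.
Barometric formula: P = P₀ exp(−z/H).
z/H = 29000/78096 = 0.37134; exp(−0.37134) = 0.68981.
P = 1206 × 0.68981 = 831.91 hPa.

P ≈ 832 hPa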